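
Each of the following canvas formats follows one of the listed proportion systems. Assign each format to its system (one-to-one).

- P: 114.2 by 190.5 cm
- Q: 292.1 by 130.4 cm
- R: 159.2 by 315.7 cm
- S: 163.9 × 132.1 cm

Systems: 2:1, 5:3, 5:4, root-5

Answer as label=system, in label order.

P=5:3, Q=root-5, R=2:1, S=5:4

P = 190.5/114.2 ≈ 1.668 → 5:3 (1.667)
Q = 292.1/130.4 ≈ 2.240 → root-5 (2.236)
R = 315.7/159.2 ≈ 1.983 → 2:1 (2.000)
S = 163.9/132.1 ≈ 1.241 → 5:4 (1.250)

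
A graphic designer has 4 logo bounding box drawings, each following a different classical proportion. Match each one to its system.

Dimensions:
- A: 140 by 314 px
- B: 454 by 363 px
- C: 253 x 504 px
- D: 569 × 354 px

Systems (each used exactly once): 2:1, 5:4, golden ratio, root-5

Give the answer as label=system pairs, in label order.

Ratios: A ≈ 2.243; B ≈ 1.251; C ≈ 1.992; D ≈ 1.607.
Targets: 2:1 ≈ 2.000; 5:4 ≈ 1.250; golden ratio ≈ 1.618; root-5 ≈ 2.236.

A=root-5, B=5:4, C=2:1, D=golden ratio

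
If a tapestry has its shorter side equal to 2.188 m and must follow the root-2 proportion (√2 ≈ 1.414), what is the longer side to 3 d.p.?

3.094 m

root-2 ≈ 1.41421.
Longer side = 2.188 × 1.41421 ≈ 3.09429 → 3.094 m.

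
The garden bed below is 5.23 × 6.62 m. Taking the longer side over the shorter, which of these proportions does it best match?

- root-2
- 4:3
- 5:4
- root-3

5:4

Ratio = 6.62 / 5.23 ≈ 1.266.
Distances: root-2 1.414 (Δ 0.148); 4:3 1.333 (Δ 0.067); 5:4 1.250 (Δ 0.016); root-3 1.732 (Δ 0.466).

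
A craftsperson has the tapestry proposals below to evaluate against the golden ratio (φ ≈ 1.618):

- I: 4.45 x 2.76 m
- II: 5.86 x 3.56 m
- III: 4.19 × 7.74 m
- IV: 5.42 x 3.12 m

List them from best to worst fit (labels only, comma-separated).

I, II, IV, III

Ratios: I = 4.45 / 2.76 ≈ 1.612; II = 5.86 / 3.56 ≈ 1.646; III = 7.74 / 4.19 ≈ 1.847; IV = 5.42 / 3.12 ≈ 1.737.
|Δ from 1.618|: I 0.006; II 0.028; III 0.229; IV 0.119.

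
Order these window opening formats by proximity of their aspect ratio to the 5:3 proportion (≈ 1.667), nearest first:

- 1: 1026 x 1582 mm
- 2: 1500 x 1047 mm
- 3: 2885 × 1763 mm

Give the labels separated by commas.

1: 1582/1026 ≈ 1.542 → |1.542 − 1.667| = 0.125
2: 1500/1047 ≈ 1.433 → |1.433 − 1.667| = 0.234
3: 2885/1763 ≈ 1.636 → |1.636 − 1.667| = 0.031

3, 1, 2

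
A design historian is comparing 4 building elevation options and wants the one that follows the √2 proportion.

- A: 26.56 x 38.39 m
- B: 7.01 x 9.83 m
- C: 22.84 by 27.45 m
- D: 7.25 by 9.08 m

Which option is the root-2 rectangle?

Ratios (long/short): A ≈ 1.445; B ≈ 1.402; C ≈ 1.202; D ≈ 1.252.
root-2 ≈ 1.414; option B is nearest (Δ 0.012).

B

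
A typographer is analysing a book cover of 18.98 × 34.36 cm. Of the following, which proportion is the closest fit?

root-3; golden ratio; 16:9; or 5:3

34.36/18.98 ≈ 1.810. Nearest candidates are 16:9 (1.778, off by 0.032) and root-3 (1.732, off by 0.078).

16:9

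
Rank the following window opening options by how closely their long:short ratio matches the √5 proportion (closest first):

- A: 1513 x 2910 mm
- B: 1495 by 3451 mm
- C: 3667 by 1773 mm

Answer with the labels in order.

A: 2910/1513 ≈ 1.923 → |1.923 − 2.236| = 0.313
B: 3451/1495 ≈ 2.308 → |2.308 − 2.236| = 0.072
C: 3667/1773 ≈ 2.068 → |2.068 − 2.236| = 0.168

B, C, A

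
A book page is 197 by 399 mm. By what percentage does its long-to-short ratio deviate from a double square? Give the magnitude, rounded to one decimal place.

Ratio = 399 / 197 ≈ 2.0254.
Ideal 2:1 = 2.0000. |2.0254 − 2.0000| / 2.0000 ≈ 1.27% → 1.3%.

1.3%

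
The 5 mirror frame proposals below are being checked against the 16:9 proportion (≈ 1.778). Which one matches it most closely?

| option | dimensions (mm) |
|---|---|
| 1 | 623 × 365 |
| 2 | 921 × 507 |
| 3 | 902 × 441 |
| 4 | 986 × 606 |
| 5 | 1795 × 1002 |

5

Target 16:9 ≈ 1.778.
1: 1.707 (Δ0.071)  2: 1.817 (Δ0.039)  3: 2.045 (Δ0.267)  4: 1.627 (Δ0.151)  5: 1.791 (Δ0.013)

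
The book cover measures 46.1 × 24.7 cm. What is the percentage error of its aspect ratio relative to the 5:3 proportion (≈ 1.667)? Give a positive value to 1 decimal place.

12.0%

Ratio = 46.1 / 24.7 ≈ 1.8664.
Ideal 5:3 ≈ 1.6667. |1.8664 − 1.6667| / 1.6667 ≈ 11.98% → 12.0%.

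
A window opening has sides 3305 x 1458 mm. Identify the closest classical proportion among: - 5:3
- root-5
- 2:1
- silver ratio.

root-5

3305/1458 ≈ 2.267. Nearest candidates are root-5 (2.236, off by 0.031) and silver ratio (2.414, off by 0.147).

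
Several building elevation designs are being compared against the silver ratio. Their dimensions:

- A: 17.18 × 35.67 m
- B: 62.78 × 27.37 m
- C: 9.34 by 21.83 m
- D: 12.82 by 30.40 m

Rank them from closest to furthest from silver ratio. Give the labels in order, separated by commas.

A: 35.67/17.18 ≈ 2.076 → |2.076 − 2.414| = 0.338
B: 62.78/27.37 ≈ 2.294 → |2.294 − 2.414| = 0.120
C: 21.83/9.34 ≈ 2.337 → |2.337 − 2.414| = 0.077
D: 30.40/12.82 ≈ 2.371 → |2.371 − 2.414| = 0.043

D, C, B, A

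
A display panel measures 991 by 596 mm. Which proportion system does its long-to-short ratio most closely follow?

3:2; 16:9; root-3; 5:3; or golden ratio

Ratio = 991 / 596 ≈ 1.663.
Distances: 3:2 1.500 (Δ 0.163); 16:9 1.778 (Δ 0.115); root-3 1.732 (Δ 0.069); 5:3 1.667 (Δ 0.004); golden ratio 1.618 (Δ 0.045).

5:3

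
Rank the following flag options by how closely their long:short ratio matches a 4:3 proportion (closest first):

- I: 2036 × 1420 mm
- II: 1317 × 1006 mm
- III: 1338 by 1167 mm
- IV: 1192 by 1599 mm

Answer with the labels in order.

I: 2036/1420 ≈ 1.434 → |1.434 − 1.333| = 0.101
II: 1317/1006 ≈ 1.309 → |1.309 − 1.333| = 0.024
III: 1338/1167 ≈ 1.147 → |1.147 − 1.333| = 0.186
IV: 1599/1192 ≈ 1.341 → |1.341 − 1.333| = 0.008

IV, II, I, III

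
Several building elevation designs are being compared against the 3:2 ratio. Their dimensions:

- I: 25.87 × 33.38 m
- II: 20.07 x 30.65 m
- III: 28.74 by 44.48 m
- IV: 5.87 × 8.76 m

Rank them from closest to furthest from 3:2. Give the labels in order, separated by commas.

IV, II, III, I

Ratios: I = 33.38 / 25.87 ≈ 1.290; II = 30.65 / 20.07 ≈ 1.527; III = 44.48 / 28.74 ≈ 1.548; IV = 8.76 / 5.87 ≈ 1.492.
|Δ from 1.500|: I 0.210; II 0.027; III 0.048; IV 0.008.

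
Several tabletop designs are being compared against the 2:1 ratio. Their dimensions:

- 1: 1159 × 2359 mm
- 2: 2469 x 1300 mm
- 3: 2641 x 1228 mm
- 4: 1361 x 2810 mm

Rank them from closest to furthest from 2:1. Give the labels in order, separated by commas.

1, 4, 2, 3

Ratios: 1 = 2359 / 1159 ≈ 2.035; 2 = 2469 / 1300 ≈ 1.899; 3 = 2641 / 1228 ≈ 2.151; 4 = 2810 / 1361 ≈ 2.065.
|Δ from 2.000|: 1 0.035; 2 0.101; 3 0.151; 4 0.065.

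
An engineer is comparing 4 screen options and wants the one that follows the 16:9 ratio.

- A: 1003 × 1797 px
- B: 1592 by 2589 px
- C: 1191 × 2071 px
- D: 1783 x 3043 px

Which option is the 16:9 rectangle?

A

Ratios (long/short): A ≈ 1.792; B ≈ 1.626; C ≈ 1.739; D ≈ 1.707.
16:9 ≈ 1.778; option A is nearest (Δ 0.014).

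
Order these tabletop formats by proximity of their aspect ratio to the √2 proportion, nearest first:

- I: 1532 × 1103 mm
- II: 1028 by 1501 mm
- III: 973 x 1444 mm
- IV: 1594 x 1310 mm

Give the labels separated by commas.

I, II, III, IV

I: 1532/1103 ≈ 1.389 → |1.389 − 1.414| = 0.025
II: 1501/1028 ≈ 1.460 → |1.460 − 1.414| = 0.046
III: 1444/973 ≈ 1.484 → |1.484 − 1.414| = 0.070
IV: 1594/1310 ≈ 1.217 → |1.217 − 1.414| = 0.197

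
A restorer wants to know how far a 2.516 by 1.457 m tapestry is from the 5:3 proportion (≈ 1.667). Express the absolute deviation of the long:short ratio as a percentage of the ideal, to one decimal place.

3.6%

Ratio = 2.516 / 1.457 ≈ 1.7268.
Ideal 5:3 ≈ 1.6667. |1.7268 − 1.6667| / 1.6667 ≈ 3.61% → 3.6%.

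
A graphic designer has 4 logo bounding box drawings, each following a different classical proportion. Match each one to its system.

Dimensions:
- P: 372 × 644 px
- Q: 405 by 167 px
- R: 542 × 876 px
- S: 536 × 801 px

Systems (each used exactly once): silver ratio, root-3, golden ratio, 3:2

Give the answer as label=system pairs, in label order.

P = 644/372 ≈ 1.731 → root-3 (1.732)
Q = 405/167 ≈ 2.425 → silver ratio (2.414)
R = 876/542 ≈ 1.616 → golden ratio (1.618)
S = 801/536 ≈ 1.494 → 3:2 (1.500)

P=root-3, Q=silver ratio, R=golden ratio, S=3:2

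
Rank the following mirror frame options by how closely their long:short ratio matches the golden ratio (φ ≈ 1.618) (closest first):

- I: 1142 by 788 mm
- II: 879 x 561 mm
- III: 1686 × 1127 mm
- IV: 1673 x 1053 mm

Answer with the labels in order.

IV, II, III, I

Ratios: I = 1142 / 788 ≈ 1.449; II = 879 / 561 ≈ 1.567; III = 1686 / 1127 ≈ 1.496; IV = 1673 / 1053 ≈ 1.589.
|Δ from 1.618|: I 0.169; II 0.051; III 0.122; IV 0.029.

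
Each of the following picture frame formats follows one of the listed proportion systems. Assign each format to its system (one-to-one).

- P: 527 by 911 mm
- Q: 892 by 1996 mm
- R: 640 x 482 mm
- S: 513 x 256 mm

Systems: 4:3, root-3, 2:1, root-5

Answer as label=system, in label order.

P=root-3, Q=root-5, R=4:3, S=2:1

Ratios: P ≈ 1.729; Q ≈ 2.238; R ≈ 1.328; S ≈ 2.004.
Targets: 4:3 ≈ 1.333; root-3 ≈ 1.732; 2:1 ≈ 2.000; root-5 ≈ 2.236.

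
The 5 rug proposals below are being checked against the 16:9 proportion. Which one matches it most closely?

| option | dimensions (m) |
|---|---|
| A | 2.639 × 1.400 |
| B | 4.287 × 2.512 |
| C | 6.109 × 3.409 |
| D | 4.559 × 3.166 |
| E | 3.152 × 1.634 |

Target 16:9 ≈ 1.778.
A: 1.885 (Δ0.107)  B: 1.707 (Δ0.071)  C: 1.792 (Δ0.014)  D: 1.440 (Δ0.338)  E: 1.929 (Δ0.151)

C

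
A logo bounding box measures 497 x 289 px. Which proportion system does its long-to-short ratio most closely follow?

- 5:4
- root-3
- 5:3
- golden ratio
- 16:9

497/289 ≈ 1.720. Nearest candidates are root-3 (1.732, off by 0.012) and 5:3 (1.667, off by 0.053).

root-3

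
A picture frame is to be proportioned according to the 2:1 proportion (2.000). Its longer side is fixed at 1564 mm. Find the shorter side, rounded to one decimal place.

782.0 mm

2:1 = 2.00000.
Shorter side = 1564 ÷ 2.00000 ≈ 782.000 → 782.0 mm.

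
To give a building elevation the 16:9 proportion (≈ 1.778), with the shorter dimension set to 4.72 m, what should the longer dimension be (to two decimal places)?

16:9 ≈ 1.77778.
Longer side = 4.72 × 1.77778 ≈ 8.3911 → 8.39 m.

8.39 m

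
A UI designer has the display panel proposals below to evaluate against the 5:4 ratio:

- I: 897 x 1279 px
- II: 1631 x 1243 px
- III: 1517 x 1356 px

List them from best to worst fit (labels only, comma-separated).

II, III, I

I: 1279/897 ≈ 1.426 → |1.426 − 1.250| = 0.176
II: 1631/1243 ≈ 1.312 → |1.312 − 1.250| = 0.062
III: 1517/1356 ≈ 1.119 → |1.119 − 1.250| = 0.131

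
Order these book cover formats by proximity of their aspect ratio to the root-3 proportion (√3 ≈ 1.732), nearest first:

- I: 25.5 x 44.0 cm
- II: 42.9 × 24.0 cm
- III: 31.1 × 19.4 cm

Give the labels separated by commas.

I, II, III

Ratios: I = 44.0 / 25.5 ≈ 1.725; II = 42.9 / 24.0 ≈ 1.787; III = 31.1 / 19.4 ≈ 1.603.
|Δ from 1.732|: I 0.007; II 0.055; III 0.129.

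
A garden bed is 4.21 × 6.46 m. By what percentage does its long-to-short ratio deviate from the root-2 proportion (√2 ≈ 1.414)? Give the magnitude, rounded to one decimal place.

Ratio = 6.46 / 4.21 ≈ 1.5344.
Ideal root-2 ≈ 1.4142. |1.5344 − 1.4142| / 1.4142 ≈ 8.50% → 8.5%.

8.5%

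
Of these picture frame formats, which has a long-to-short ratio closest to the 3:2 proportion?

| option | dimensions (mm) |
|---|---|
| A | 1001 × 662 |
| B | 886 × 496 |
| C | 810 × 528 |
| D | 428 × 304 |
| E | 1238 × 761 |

Target 3:2 ≈ 1.500.
A: 1.512 (Δ0.012)  B: 1.786 (Δ0.286)  C: 1.534 (Δ0.034)  D: 1.408 (Δ0.092)  E: 1.627 (Δ0.127)

A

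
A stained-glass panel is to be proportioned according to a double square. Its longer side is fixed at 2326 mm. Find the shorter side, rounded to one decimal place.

2:1 = 2.00000.
Shorter side = 2326 ÷ 2.00000 ≈ 1163.000 → 1163.0 mm.

1163.0 mm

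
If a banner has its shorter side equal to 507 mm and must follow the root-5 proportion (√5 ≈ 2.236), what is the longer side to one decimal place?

root-5 ≈ 2.23607.
Longer side = 507 × 2.23607 ≈ 1133.687 → 1133.7 mm.

1133.7 mm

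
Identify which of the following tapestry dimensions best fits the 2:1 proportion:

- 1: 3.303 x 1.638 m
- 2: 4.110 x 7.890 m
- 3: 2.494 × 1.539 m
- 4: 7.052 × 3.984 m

1

Ratios (long/short): 1 ≈ 2.016; 2 ≈ 1.920; 3 ≈ 1.621; 4 ≈ 1.770.
2:1 ≈ 2.000; option 1 is nearest (Δ 0.016).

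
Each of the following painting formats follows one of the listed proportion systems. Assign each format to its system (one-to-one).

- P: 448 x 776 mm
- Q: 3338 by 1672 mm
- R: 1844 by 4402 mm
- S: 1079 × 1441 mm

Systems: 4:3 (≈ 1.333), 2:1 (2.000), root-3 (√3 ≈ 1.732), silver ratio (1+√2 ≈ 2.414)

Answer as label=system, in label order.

P=root-3, Q=2:1, R=silver ratio, S=4:3

P = 776/448 ≈ 1.732 → root-3 (1.732)
Q = 3338/1672 ≈ 1.996 → 2:1 (2.000)
R = 4402/1844 ≈ 2.387 → silver ratio (2.414)
S = 1441/1079 ≈ 1.335 → 4:3 (1.333)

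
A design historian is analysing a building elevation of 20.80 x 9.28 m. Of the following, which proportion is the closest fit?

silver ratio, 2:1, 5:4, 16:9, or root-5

20.80/9.28 ≈ 2.241. Nearest candidates are root-5 (2.236, off by 0.005) and silver ratio (2.414, off by 0.173).

root-5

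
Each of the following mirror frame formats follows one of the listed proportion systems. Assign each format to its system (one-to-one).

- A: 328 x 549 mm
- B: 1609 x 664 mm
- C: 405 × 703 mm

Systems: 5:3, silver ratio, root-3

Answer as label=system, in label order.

A = 549/328 ≈ 1.674 → 5:3 (1.667)
B = 1609/664 ≈ 2.423 → silver ratio (2.414)
C = 703/405 ≈ 1.736 → root-3 (1.732)

A=5:3, B=silver ratio, C=root-3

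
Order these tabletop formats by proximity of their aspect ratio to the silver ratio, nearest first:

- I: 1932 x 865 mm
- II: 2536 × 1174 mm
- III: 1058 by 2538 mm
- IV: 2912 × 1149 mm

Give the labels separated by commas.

III, IV, I, II

I: 1932/865 ≈ 2.234 → |2.234 − 2.414| = 0.180
II: 2536/1174 ≈ 2.160 → |2.160 − 2.414| = 0.254
III: 2538/1058 ≈ 2.399 → |2.399 − 2.414| = 0.015
IV: 2912/1149 ≈ 2.534 → |2.534 − 2.414| = 0.120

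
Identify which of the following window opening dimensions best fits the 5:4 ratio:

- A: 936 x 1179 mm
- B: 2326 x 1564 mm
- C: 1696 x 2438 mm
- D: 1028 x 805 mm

A

Target 5:4 ≈ 1.250.
A: 1.260 (Δ0.010)  B: 1.487 (Δ0.237)  C: 1.438 (Δ0.188)  D: 1.277 (Δ0.027)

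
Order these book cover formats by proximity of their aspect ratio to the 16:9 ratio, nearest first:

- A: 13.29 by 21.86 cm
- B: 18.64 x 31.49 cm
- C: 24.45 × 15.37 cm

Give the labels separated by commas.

B, A, C

A: 21.86/13.29 ≈ 1.645 → |1.645 − 1.778| = 0.133
B: 31.49/18.64 ≈ 1.689 → |1.689 − 1.778| = 0.089
C: 24.45/15.37 ≈ 1.591 → |1.591 − 1.778| = 0.187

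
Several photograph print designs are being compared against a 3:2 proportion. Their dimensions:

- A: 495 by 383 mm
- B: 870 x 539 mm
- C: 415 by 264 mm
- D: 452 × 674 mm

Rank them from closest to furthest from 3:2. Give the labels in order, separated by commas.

D, C, B, A

Ratios: A = 495 / 383 ≈ 1.292; B = 870 / 539 ≈ 1.614; C = 415 / 264 ≈ 1.572; D = 674 / 452 ≈ 1.491.
|Δ from 1.500|: A 0.208; B 0.114; C 0.072; D 0.009.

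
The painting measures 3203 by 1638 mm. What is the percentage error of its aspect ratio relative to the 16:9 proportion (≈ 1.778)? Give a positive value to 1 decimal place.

Ratio = 3203 / 1638 ≈ 1.9554.
Ideal 16:9 ≈ 1.7778. |1.9554 − 1.7778| / 1.7778 ≈ 9.99% → 10.0%.

10.0%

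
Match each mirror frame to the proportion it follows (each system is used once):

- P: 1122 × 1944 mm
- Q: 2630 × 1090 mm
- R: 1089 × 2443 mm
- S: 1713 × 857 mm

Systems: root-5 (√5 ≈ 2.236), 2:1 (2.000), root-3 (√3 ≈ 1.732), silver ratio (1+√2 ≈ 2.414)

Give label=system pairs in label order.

P=root-3, Q=silver ratio, R=root-5, S=2:1

P = 1944/1122 ≈ 1.733 → root-3 (1.732)
Q = 2630/1090 ≈ 2.413 → silver ratio (2.414)
R = 2443/1089 ≈ 2.243 → root-5 (2.236)
S = 1713/857 ≈ 1.999 → 2:1 (2.000)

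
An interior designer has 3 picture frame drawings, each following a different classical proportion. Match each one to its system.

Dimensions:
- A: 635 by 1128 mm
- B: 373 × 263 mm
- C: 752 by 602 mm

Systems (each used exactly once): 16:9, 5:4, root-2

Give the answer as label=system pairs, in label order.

A=16:9, B=root-2, C=5:4

Ratios: A ≈ 1.776; B ≈ 1.418; C ≈ 1.249.
Targets: 16:9 ≈ 1.778; 5:4 ≈ 1.250; root-2 ≈ 1.414.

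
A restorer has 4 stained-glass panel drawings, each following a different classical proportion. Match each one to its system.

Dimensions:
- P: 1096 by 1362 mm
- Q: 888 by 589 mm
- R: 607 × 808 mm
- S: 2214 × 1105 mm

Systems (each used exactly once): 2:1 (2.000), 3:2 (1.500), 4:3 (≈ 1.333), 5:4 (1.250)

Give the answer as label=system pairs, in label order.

Ratios: P ≈ 1.243; Q ≈ 1.508; R ≈ 1.331; S ≈ 2.004.
Targets: 2:1 ≈ 2.000; 3:2 ≈ 1.500; 4:3 ≈ 1.333; 5:4 ≈ 1.250.

P=5:4, Q=3:2, R=4:3, S=2:1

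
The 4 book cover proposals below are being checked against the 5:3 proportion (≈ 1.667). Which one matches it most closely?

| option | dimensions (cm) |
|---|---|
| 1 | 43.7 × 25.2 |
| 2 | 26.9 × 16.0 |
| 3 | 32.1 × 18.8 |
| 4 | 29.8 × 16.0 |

Target 5:3 ≈ 1.667.
1: 1.734 (Δ0.067)  2: 1.681 (Δ0.014)  3: 1.707 (Δ0.040)  4: 1.863 (Δ0.196)

2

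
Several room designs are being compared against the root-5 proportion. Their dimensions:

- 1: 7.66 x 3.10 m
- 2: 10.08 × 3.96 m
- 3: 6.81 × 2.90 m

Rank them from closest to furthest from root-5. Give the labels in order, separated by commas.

1: 7.66/3.10 ≈ 2.471 → |2.471 − 2.236| = 0.235
2: 10.08/3.96 ≈ 2.545 → |2.545 − 2.236| = 0.309
3: 6.81/2.90 ≈ 2.348 → |2.348 − 2.236| = 0.112

3, 1, 2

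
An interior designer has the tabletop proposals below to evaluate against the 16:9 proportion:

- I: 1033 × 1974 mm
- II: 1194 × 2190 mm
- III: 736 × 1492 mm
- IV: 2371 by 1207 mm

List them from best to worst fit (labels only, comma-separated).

I: 1974/1033 ≈ 1.911 → |1.911 − 1.778| = 0.133
II: 2190/1194 ≈ 1.834 → |1.834 − 1.778| = 0.056
III: 1492/736 ≈ 2.027 → |2.027 − 1.778| = 0.249
IV: 2371/1207 ≈ 1.964 → |1.964 − 1.778| = 0.186

II, I, IV, III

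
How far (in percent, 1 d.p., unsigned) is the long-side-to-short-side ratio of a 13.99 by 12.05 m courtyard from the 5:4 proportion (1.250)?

Ratio = 13.99 / 12.05 ≈ 1.1610.
Ideal 5:4 = 1.2500. |1.1610 − 1.2500| / 1.2500 ≈ 7.12% → 7.1%.

7.1%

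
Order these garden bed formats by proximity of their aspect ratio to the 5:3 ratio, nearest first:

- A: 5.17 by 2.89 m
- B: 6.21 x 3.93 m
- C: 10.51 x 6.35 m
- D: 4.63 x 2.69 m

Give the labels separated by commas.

Ratios: A = 5.17 / 2.89 ≈ 1.789; B = 6.21 / 3.93 ≈ 1.580; C = 10.51 / 6.35 ≈ 1.655; D = 4.63 / 2.69 ≈ 1.721.
|Δ from 1.667|: A 0.122; B 0.087; C 0.012; D 0.054.

C, D, B, A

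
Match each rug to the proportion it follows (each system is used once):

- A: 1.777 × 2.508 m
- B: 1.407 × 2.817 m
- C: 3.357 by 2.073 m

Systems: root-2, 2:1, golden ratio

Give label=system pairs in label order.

A=root-2, B=2:1, C=golden ratio

Ratios: A ≈ 1.411; B ≈ 2.002; C ≈ 1.619.
Targets: root-2 ≈ 1.414; 2:1 ≈ 2.000; golden ratio ≈ 1.618.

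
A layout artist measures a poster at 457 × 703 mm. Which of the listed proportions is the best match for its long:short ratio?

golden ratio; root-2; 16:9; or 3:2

703/457 ≈ 1.538. Nearest candidates are 3:2 (1.500, off by 0.038) and golden ratio (1.618, off by 0.080).

3:2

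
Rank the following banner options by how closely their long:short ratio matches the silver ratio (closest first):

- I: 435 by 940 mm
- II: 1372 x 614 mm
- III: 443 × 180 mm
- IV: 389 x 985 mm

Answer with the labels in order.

Ratios: I = 940 / 435 ≈ 2.161; II = 1372 / 614 ≈ 2.235; III = 443 / 180 ≈ 2.461; IV = 985 / 389 ≈ 2.532.
|Δ from 2.414|: I 0.253; II 0.179; III 0.047; IV 0.118.

III, IV, II, I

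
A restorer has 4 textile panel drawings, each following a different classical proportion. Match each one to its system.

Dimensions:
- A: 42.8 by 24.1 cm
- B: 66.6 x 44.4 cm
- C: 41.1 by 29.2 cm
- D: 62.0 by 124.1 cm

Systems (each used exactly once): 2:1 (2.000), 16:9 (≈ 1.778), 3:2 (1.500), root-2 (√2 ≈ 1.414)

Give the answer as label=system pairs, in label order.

A = 42.8/24.1 ≈ 1.776 → 16:9 (1.778)
B = 66.6/44.4 ≈ 1.500 → 3:2 (1.500)
C = 41.1/29.2 ≈ 1.408 → root-2 (1.414)
D = 124.1/62.0 ≈ 2.002 → 2:1 (2.000)

A=16:9, B=3:2, C=root-2, D=2:1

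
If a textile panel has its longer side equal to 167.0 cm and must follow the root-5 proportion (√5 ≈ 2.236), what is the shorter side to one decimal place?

root-5 ≈ 2.23607.
Shorter side = 167.0 ÷ 2.23607 ≈ 74.685 → 74.7 cm.

74.7 cm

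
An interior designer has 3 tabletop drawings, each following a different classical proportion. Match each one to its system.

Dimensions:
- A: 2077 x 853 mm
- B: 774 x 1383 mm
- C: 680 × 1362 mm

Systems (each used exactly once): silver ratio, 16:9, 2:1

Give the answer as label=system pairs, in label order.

A=silver ratio, B=16:9, C=2:1

A = 2077/853 ≈ 2.435 → silver ratio (2.414)
B = 1383/774 ≈ 1.787 → 16:9 (1.778)
C = 1362/680 ≈ 2.003 → 2:1 (2.000)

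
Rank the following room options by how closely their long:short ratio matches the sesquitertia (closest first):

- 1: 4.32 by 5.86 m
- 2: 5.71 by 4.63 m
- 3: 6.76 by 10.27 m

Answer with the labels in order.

1: 5.86/4.32 ≈ 1.356 → |1.356 − 1.333| = 0.023
2: 5.71/4.63 ≈ 1.233 → |1.233 − 1.333| = 0.100
3: 10.27/6.76 ≈ 1.519 → |1.519 − 1.333| = 0.186

1, 2, 3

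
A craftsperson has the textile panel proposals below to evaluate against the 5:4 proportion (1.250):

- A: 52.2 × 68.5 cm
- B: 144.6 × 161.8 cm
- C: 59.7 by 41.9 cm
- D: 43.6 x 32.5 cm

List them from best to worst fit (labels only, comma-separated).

Ratios: A = 68.5 / 52.2 ≈ 1.312; B = 161.8 / 144.6 ≈ 1.119; C = 59.7 / 41.9 ≈ 1.425; D = 43.6 / 32.5 ≈ 1.342.
|Δ from 1.250|: A 0.062; B 0.131; C 0.175; D 0.092.

A, D, B, C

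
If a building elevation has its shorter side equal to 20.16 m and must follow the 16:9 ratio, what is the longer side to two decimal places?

35.84 m

16:9 ≈ 1.77778.
Longer side = 20.16 × 1.77778 ≈ 35.8400 → 35.84 m.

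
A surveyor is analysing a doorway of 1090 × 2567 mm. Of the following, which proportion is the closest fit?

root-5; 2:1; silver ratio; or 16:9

2567/1090 ≈ 2.355. Nearest candidates are silver ratio (2.414, off by 0.059) and root-5 (2.236, off by 0.119).

silver ratio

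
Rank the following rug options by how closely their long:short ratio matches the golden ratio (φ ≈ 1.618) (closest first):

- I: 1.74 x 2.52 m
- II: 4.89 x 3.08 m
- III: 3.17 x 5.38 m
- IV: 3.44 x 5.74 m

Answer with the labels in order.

II, IV, III, I

I: 2.52/1.74 ≈ 1.448 → |1.448 − 1.618| = 0.170
II: 4.89/3.08 ≈ 1.588 → |1.588 − 1.618| = 0.030
III: 5.38/3.17 ≈ 1.697 → |1.697 − 1.618| = 0.079
IV: 5.74/3.44 ≈ 1.669 → |1.669 − 1.618| = 0.051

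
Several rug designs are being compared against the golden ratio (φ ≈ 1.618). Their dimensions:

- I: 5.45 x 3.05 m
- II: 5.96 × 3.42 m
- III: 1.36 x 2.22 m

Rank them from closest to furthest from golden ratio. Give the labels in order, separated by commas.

III, II, I

Ratios: I = 5.45 / 3.05 ≈ 1.787; II = 5.96 / 3.42 ≈ 1.743; III = 2.22 / 1.36 ≈ 1.632.
|Δ from 1.618|: I 0.169; II 0.125; III 0.014.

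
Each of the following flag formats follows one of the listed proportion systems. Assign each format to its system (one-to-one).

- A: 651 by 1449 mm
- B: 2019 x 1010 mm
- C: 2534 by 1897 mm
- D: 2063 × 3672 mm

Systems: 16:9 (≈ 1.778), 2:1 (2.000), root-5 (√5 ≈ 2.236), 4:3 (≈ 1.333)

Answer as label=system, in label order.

Ratios: A ≈ 2.226; B ≈ 1.999; C ≈ 1.336; D ≈ 1.780.
Targets: 16:9 ≈ 1.778; 2:1 ≈ 2.000; root-5 ≈ 2.236; 4:3 ≈ 1.333.

A=root-5, B=2:1, C=4:3, D=16:9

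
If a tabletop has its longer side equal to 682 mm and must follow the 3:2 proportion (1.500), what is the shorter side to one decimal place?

3:2 = 1.50000.
Shorter side = 682 ÷ 1.50000 ≈ 454.667 → 454.7 mm.

454.7 mm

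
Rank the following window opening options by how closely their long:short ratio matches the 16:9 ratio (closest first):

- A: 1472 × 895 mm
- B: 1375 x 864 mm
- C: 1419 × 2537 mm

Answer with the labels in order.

C, A, B

Ratios: A = 1472 / 895 ≈ 1.645; B = 1375 / 864 ≈ 1.591; C = 2537 / 1419 ≈ 1.788.
|Δ from 1.778|: A 0.133; B 0.187; C 0.010.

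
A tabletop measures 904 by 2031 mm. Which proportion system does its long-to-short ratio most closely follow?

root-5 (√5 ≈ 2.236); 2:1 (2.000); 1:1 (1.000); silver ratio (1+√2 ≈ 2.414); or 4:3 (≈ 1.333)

root-5

Ratio = 2031 / 904 ≈ 2.247.
Distances: root-5 2.236 (Δ 0.011); 2:1 2.000 (Δ 0.247); 1:1 1.000 (Δ 1.247); silver ratio 2.414 (Δ 0.167); 4:3 1.333 (Δ 0.914).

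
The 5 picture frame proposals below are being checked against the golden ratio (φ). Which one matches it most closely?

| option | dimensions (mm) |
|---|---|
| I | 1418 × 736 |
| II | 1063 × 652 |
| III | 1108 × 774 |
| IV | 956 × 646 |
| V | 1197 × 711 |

II

Ratios (long/short): I ≈ 1.927; II ≈ 1.630; III ≈ 1.432; IV ≈ 1.480; V ≈ 1.684.
golden ratio ≈ 1.618; option II is nearest (Δ 0.012).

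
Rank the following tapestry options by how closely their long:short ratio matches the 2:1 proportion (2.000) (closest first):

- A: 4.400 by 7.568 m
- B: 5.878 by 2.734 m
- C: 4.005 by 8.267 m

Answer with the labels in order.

C, B, A

A: 7.568/4.400 ≈ 1.720 → |1.720 − 2.000| = 0.280
B: 5.878/2.734 ≈ 2.150 → |2.150 − 2.000| = 0.150
C: 8.267/4.005 ≈ 2.064 → |2.064 − 2.000| = 0.064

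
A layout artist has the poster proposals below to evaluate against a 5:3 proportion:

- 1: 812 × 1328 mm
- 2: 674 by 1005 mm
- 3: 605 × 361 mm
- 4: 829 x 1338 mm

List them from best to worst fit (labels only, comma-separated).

1: 1328/812 ≈ 1.635 → |1.635 − 1.667| = 0.032
2: 1005/674 ≈ 1.491 → |1.491 − 1.667| = 0.176
3: 605/361 ≈ 1.676 → |1.676 − 1.667| = 0.009
4: 1338/829 ≈ 1.614 → |1.614 − 1.667| = 0.053

3, 1, 4, 2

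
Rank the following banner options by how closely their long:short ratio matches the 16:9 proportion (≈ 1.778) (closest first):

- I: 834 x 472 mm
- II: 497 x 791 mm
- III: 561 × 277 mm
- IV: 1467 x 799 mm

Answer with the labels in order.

I, IV, II, III

Ratios: I = 834 / 472 ≈ 1.767; II = 791 / 497 ≈ 1.592; III = 561 / 277 ≈ 2.025; IV = 1467 / 799 ≈ 1.836.
|Δ from 1.778|: I 0.011; II 0.186; III 0.247; IV 0.058.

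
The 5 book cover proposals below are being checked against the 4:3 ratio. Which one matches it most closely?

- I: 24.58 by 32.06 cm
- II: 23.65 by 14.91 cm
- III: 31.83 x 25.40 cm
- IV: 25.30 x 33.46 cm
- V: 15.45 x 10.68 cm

Target 4:3 ≈ 1.333.
I: 1.304 (Δ0.029)  II: 1.586 (Δ0.253)  III: 1.253 (Δ0.080)  IV: 1.323 (Δ0.010)  V: 1.447 (Δ0.114)

IV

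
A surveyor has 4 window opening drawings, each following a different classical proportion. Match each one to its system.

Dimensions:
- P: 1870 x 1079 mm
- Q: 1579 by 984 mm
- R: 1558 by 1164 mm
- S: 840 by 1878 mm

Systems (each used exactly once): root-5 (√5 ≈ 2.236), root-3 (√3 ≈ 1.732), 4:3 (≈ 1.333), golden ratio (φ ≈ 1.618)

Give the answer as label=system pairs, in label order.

P = 1870/1079 ≈ 1.733 → root-3 (1.732)
Q = 1579/984 ≈ 1.605 → golden ratio (1.618)
R = 1558/1164 ≈ 1.338 → 4:3 (1.333)
S = 1878/840 ≈ 2.236 → root-5 (2.236)

P=root-3, Q=golden ratio, R=4:3, S=root-5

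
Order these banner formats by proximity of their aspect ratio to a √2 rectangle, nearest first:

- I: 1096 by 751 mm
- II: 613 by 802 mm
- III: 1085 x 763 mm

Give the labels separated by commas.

III, I, II

I: 1096/751 ≈ 1.459 → |1.459 − 1.414| = 0.045
II: 802/613 ≈ 1.308 → |1.308 − 1.414| = 0.106
III: 1085/763 ≈ 1.422 → |1.422 − 1.414| = 0.008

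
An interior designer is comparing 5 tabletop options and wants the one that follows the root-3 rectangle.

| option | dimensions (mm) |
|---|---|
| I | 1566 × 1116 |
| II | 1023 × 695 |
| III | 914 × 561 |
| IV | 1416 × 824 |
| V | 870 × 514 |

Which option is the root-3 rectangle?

Ratios (long/short): I ≈ 1.403; II ≈ 1.472; III ≈ 1.629; IV ≈ 1.718; V ≈ 1.693.
root-3 ≈ 1.732; option IV is nearest (Δ 0.014).

IV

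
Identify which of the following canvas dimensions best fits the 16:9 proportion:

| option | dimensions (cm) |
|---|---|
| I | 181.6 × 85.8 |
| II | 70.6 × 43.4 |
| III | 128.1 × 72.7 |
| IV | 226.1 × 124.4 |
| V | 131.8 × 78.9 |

III

Target 16:9 ≈ 1.778.
I: 2.117 (Δ0.339)  II: 1.627 (Δ0.151)  III: 1.762 (Δ0.016)  IV: 1.818 (Δ0.040)  V: 1.670 (Δ0.108)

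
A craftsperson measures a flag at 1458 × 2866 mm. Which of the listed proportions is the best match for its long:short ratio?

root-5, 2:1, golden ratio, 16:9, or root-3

2:1

Ratio = 2866 / 1458 ≈ 1.966.
Distances: root-5 2.236 (Δ 0.270); 2:1 2.000 (Δ 0.034); golden ratio 1.618 (Δ 0.348); 16:9 1.778 (Δ 0.188); root-3 1.732 (Δ 0.234).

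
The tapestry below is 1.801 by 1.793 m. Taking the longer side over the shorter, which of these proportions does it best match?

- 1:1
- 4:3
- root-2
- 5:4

Ratio = 1.801 / 1.793 ≈ 1.004.
Distances: 1:1 1.000 (Δ 0.004); 4:3 1.333 (Δ 0.329); root-2 1.414 (Δ 0.410); 5:4 1.250 (Δ 0.246).

1:1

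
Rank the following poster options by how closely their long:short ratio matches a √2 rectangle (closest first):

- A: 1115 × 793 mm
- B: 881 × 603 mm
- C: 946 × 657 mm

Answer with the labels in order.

A, C, B

Ratios: A = 1115 / 793 ≈ 1.406; B = 881 / 603 ≈ 1.461; C = 946 / 657 ≈ 1.440.
|Δ from 1.414|: A 0.008; B 0.047; C 0.026.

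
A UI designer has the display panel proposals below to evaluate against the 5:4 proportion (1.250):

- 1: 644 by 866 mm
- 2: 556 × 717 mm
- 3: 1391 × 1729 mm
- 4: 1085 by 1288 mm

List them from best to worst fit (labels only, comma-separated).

3, 2, 4, 1

1: 866/644 ≈ 1.345 → |1.345 − 1.250| = 0.095
2: 717/556 ≈ 1.290 → |1.290 − 1.250| = 0.040
3: 1729/1391 ≈ 1.243 → |1.243 − 1.250| = 0.007
4: 1288/1085 ≈ 1.187 → |1.187 − 1.250| = 0.063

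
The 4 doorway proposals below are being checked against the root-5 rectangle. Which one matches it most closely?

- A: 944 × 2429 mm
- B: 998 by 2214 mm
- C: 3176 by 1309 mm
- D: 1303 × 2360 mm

Target root-5 ≈ 2.236.
A: 2.573 (Δ0.337)  B: 2.218 (Δ0.018)  C: 2.426 (Δ0.190)  D: 1.811 (Δ0.425)

B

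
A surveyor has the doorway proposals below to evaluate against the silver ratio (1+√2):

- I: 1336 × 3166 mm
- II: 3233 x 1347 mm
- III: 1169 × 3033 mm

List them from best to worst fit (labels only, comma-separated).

II, I, III

Ratios: I = 3166 / 1336 ≈ 2.370; II = 3233 / 1347 ≈ 2.400; III = 3033 / 1169 ≈ 2.595.
|Δ from 2.414|: I 0.044; II 0.014; III 0.181.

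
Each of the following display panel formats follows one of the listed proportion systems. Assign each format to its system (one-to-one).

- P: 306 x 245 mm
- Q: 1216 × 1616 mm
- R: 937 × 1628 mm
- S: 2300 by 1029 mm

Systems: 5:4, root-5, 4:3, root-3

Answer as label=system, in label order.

P = 306/245 ≈ 1.249 → 5:4 (1.250)
Q = 1616/1216 ≈ 1.329 → 4:3 (1.333)
R = 1628/937 ≈ 1.737 → root-3 (1.732)
S = 2300/1029 ≈ 2.235 → root-5 (2.236)

P=5:4, Q=4:3, R=root-3, S=root-5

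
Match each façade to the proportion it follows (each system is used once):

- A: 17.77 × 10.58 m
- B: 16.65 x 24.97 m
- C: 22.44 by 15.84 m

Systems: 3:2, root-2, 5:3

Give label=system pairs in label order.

Ratios: A ≈ 1.680; B ≈ 1.500; C ≈ 1.417.
Targets: 3:2 ≈ 1.500; root-2 ≈ 1.414; 5:3 ≈ 1.667.

A=5:3, B=3:2, C=root-2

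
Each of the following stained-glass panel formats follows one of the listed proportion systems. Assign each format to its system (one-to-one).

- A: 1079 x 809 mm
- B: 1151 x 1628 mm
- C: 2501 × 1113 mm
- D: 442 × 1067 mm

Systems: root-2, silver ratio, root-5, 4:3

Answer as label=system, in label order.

A = 1079/809 ≈ 1.334 → 4:3 (1.333)
B = 1628/1151 ≈ 1.414 → root-2 (1.414)
C = 2501/1113 ≈ 2.247 → root-5 (2.236)
D = 1067/442 ≈ 2.414 → silver ratio (2.414)

A=4:3, B=root-2, C=root-5, D=silver ratio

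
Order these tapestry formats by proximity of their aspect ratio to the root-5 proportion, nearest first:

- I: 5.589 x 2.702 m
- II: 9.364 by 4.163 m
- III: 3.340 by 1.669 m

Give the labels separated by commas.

II, I, III

Ratios: I = 5.589 / 2.702 ≈ 2.068; II = 9.364 / 4.163 ≈ 2.249; III = 3.340 / 1.669 ≈ 2.001.
|Δ from 2.236|: I 0.168; II 0.013; III 0.235.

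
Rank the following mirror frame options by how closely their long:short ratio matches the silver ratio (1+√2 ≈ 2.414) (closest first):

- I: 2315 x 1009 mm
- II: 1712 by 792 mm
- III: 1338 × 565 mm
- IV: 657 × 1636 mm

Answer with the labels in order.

Ratios: I = 2315 / 1009 ≈ 2.294; II = 1712 / 792 ≈ 2.162; III = 1338 / 565 ≈ 2.368; IV = 1636 / 657 ≈ 2.490.
|Δ from 2.414|: I 0.120; II 0.252; III 0.046; IV 0.076.

III, IV, I, II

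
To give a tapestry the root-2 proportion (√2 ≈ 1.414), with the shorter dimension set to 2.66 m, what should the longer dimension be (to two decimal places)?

root-2 ≈ 1.41421.
Longer side = 2.66 × 1.41421 ≈ 3.7618 → 3.76 m.

3.76 m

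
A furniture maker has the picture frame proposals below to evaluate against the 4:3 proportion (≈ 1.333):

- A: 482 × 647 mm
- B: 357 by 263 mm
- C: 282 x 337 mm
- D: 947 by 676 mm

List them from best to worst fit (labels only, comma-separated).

Ratios: A = 647 / 482 ≈ 1.342; B = 357 / 263 ≈ 1.357; C = 337 / 282 ≈ 1.195; D = 947 / 676 ≈ 1.401.
|Δ from 1.333|: A 0.009; B 0.024; C 0.138; D 0.068.

A, B, D, C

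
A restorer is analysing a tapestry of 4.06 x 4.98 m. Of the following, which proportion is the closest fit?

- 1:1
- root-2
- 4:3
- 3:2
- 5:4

Ratio = 4.98 / 4.06 ≈ 1.227.
Distances: 1:1 1.000 (Δ 0.227); root-2 1.414 (Δ 0.187); 4:3 1.333 (Δ 0.106); 3:2 1.500 (Δ 0.273); 5:4 1.250 (Δ 0.023).

5:4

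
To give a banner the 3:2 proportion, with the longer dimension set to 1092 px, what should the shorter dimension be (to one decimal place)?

3:2 = 1.50000.
Shorter side = 1092 ÷ 1.50000 ≈ 728.000 → 728.0 px.

728.0 px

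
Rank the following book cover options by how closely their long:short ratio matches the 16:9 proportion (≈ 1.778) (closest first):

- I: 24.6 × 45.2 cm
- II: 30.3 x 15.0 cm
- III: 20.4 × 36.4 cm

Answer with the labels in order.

III, I, II

Ratios: I = 45.2 / 24.6 ≈ 1.837; II = 30.3 / 15.0 ≈ 2.020; III = 36.4 / 20.4 ≈ 1.784.
|Δ from 1.778|: I 0.059; II 0.242; III 0.006.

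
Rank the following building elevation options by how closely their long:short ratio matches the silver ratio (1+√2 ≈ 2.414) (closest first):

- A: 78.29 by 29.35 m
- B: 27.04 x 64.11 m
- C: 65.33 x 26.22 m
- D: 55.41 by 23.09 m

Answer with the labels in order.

D, B, C, A

Ratios: A = 78.29 / 29.35 ≈ 2.667; B = 64.11 / 27.04 ≈ 2.371; C = 65.33 / 26.22 ≈ 2.492; D = 55.41 / 23.09 ≈ 2.400.
|Δ from 2.414|: A 0.253; B 0.043; C 0.078; D 0.014.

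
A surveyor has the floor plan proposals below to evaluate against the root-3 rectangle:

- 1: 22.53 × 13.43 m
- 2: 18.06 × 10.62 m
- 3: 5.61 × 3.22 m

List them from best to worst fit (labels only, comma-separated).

3, 2, 1

1: 22.53/13.43 ≈ 1.678 → |1.678 − 1.732| = 0.054
2: 18.06/10.62 ≈ 1.701 → |1.701 − 1.732| = 0.031
3: 5.61/3.22 ≈ 1.742 → |1.742 − 1.732| = 0.010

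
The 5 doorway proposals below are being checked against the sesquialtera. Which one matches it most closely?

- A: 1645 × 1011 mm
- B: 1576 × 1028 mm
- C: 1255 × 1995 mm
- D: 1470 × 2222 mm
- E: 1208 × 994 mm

D

Target 3:2 ≈ 1.500.
A: 1.627 (Δ0.127)  B: 1.533 (Δ0.033)  C: 1.590 (Δ0.090)  D: 1.512 (Δ0.012)  E: 1.215 (Δ0.285)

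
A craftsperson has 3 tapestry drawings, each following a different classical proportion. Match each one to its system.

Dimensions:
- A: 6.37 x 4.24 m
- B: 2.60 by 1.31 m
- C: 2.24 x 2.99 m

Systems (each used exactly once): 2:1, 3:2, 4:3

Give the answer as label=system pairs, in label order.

A=3:2, B=2:1, C=4:3

Ratios: A ≈ 1.502; B ≈ 1.985; C ≈ 1.335.
Targets: 2:1 ≈ 2.000; 3:2 ≈ 1.500; 4:3 ≈ 1.333.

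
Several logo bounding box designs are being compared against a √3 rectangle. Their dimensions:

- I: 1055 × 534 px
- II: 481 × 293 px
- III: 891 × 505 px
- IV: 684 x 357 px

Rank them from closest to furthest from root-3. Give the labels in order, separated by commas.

I: 1055/534 ≈ 1.976 → |1.976 − 1.732| = 0.244
II: 481/293 ≈ 1.642 → |1.642 − 1.732| = 0.090
III: 891/505 ≈ 1.764 → |1.764 − 1.732| = 0.032
IV: 684/357 ≈ 1.916 → |1.916 − 1.732| = 0.184

III, II, IV, I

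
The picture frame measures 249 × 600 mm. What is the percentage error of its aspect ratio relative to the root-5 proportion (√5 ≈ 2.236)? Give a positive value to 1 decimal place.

7.8%

Ratio = 600 / 249 ≈ 2.4096.
Ideal root-5 ≈ 2.2361. |2.4096 − 2.2361| / 2.2361 ≈ 7.76% → 7.8%.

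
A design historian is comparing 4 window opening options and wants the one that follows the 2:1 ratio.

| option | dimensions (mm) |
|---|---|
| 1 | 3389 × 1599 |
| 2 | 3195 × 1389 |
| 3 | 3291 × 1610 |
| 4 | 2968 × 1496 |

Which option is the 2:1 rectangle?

Ratios (long/short): 1 ≈ 2.119; 2 ≈ 2.300; 3 ≈ 2.044; 4 ≈ 1.984.
2:1 ≈ 2.000; option 4 is nearest (Δ 0.016).

4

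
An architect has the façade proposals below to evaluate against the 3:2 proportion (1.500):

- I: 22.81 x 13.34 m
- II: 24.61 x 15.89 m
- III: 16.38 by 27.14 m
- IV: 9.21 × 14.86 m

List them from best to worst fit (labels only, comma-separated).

Ratios: I = 22.81 / 13.34 ≈ 1.710; II = 24.61 / 15.89 ≈ 1.549; III = 27.14 / 16.38 ≈ 1.657; IV = 14.86 / 9.21 ≈ 1.613.
|Δ from 1.500|: I 0.210; II 0.049; III 0.157; IV 0.113.

II, IV, III, I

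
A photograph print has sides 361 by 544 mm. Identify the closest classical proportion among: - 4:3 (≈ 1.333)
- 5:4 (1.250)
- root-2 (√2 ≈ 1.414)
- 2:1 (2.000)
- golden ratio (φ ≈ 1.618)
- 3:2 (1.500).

3:2

544/361 ≈ 1.507. Nearest candidates are 3:2 (1.500, off by 0.007) and root-2 (1.414, off by 0.093).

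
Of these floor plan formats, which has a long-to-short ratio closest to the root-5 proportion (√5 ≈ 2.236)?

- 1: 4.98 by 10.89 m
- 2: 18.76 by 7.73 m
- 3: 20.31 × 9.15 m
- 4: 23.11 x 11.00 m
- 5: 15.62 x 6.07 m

3

Ratios (long/short): 1 ≈ 2.187; 2 ≈ 2.427; 3 ≈ 2.220; 4 ≈ 2.101; 5 ≈ 2.573.
root-5 ≈ 2.236; option 3 is nearest (Δ 0.016).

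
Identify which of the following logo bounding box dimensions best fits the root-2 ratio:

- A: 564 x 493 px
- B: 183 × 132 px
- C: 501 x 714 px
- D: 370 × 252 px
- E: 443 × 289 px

Target root-2 ≈ 1.414.
A: 1.144 (Δ0.270)  B: 1.386 (Δ0.028)  C: 1.425 (Δ0.011)  D: 1.468 (Δ0.054)  E: 1.533 (Δ0.119)

C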